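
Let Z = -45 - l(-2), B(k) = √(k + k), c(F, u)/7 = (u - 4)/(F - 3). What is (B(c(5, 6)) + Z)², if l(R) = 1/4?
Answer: 32985/16 - 181*√14/2 ≈ 1722.9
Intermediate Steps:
c(F, u) = 7*(-4 + u)/(-3 + F) (c(F, u) = 7*((u - 4)/(F - 3)) = 7*((-4 + u)/(-3 + F)) = 7*(-4 + u)/(-3 + F))
B(k) = √2*√k (B(k) = √(2*k) = √2*√k)
l(R) = ¼
Z = -181/4 (Z = -45 - 1*¼ = -45 - ¼ = -181/4 ≈ -45.250)
(B(c(5, 6)) + Z)² = (√2*√(7*(-4 + 6)/(-3 + 5)) - 181/4)² = (√2*√(7*2/2) - 181/4)² = (√2*√(7*(½)*2) - 181/4)² = (√2*√7 - 181/4)² = (√14 - 181/4)² = (-181/4 + √14)²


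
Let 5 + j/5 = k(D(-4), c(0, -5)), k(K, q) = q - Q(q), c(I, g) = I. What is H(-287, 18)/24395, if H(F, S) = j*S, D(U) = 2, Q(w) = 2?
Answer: -18/697 ≈ -0.025825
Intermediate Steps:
k(K, q) = -2 + q (k(K, q) = q - 1*2 = q - 2 = -2 + q)
j = -35 (j = -25 + 5*(-2 + 0) = -25 + 5*(-2) = -25 - 10 = -35)
H(F, S) = -35*S
H(-287, 18)/24395 = -35*18/24395 = -630*1/24395 = -18/697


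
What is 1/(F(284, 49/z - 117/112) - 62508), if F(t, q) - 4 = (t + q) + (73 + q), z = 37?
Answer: -2072/128767425 ≈ -1.6091e-5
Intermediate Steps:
F(t, q) = 77 + t + 2*q (F(t, q) = 4 + ((t + q) + (73 + q)) = 4 + ((q + t) + (73 + q)) = 4 + (73 + t + 2*q) = 77 + t + 2*q)
1/(F(284, 49/z - 117/112) - 62508) = 1/((77 + 284 + 2*(49/37 - 117/112)) - 62508) = 1/((77 + 284 + 2*(1159/4144)) - 62508) = 1/((77 + 284 + 1159/2072) - 62508) = 1/(749151/2072 - 62508) = 1/(-128767425/2072) = -2072/128767425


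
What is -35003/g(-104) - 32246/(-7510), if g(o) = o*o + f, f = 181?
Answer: 45868366/41293735 ≈ 1.1108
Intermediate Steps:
g(o) = 181 + o**2 (g(o) = o*o + 181 = o**2 + 181 = 181 + o**2)
-35003/g(-104) - 32246/(-7510) = -35003/(181 + (-104)**2) - 32246/(-7510) = -35003/(181 + 10816) - 32246*(-1/7510) = -35003/10997 + 16123/3755 = 45868366/41293735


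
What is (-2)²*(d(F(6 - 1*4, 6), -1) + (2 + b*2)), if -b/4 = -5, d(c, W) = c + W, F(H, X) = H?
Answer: 172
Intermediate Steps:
d(c, W) = W + c
b = 20 (b = -4*(-5) = 20)
(-2)²*(d(F(6 - 1*4, 6), -1) + (2 + b*2)) = (-2)²*((-1 + (6 - 1*4)) + (2 + 20*2)) = 4*((-1 + (6 - 4)) + (2 + 40)) = 4*((-1 + 2) + 42) = 4*(1 + 42) = 4*43 = 172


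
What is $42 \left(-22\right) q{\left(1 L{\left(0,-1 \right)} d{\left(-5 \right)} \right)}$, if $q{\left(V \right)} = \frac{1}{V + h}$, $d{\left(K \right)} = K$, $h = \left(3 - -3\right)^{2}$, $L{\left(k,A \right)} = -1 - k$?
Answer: $- \frac{924}{41} \approx -22.537$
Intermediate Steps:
$h = 36$ ($h = \left(3 + \left(-2 + 5\right)\right)^{2} = \left(3 + 3\right)^{2} = 6^{2} = 36$)
$q{\left(V \right)} = \frac{1}{36 + V}$ ($q{\left(V \right)} = \frac{1}{V + 36} = \frac{1}{36 + V}$)
$42 \left(-22\right) q{\left(1 L{\left(0,-1 \right)} d{\left(-5 \right)} \right)} = \frac{42 \left(-22\right)}{36 + 1 \left(-1 - 0\right) \left(-5\right)} = - \frac{924}{36 + 1 \left(-1 + 0\right) \left(-5\right)} = - \frac{924}{36 + 1 \left(-1\right) \left(-5\right)} = - \frac{924}{36 - -5} = - \frac{924}{36 + 5} = - \frac{924}{41}$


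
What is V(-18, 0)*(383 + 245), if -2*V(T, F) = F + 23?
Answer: -7222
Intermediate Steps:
V(T, F) = -23/2 - F/2 (V(T, F) = -(F + 23)/2 = -(23 + F)/2 = -23/2 - F/2)
V(-18, 0)*(383 + 245) = (-23/2 - ½*0)*(383 + 245) = (-23/2 + 0)*628 = -23/2*628 = -7222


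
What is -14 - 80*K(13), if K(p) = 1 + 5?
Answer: -494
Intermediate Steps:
K(p) = 6
-14 - 80*K(13) = -14 - 80*6 = -14 - 480 = -494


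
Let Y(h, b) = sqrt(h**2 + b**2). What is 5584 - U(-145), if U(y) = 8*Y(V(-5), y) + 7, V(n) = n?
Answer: 5577 - 40*sqrt(842) ≈ 4416.3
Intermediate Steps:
Y(h, b) = sqrt(b**2 + h**2)
U(y) = 7 + 8*sqrt(25 + y**2) (U(y) = 8*sqrt(y**2 + (-5)**2) + 7 = 8*sqrt(y**2 + 25) + 7 = 8*sqrt(25 + y**2) + 7 = 7 + 8*sqrt(25 + y**2))
5584 - U(-145) = 5584 - (7 + 8*sqrt(25 + (-145)**2)) = 5584 - (7 + 8*sqrt(25 + 21025)) = 5584 - (7 + 8*sqrt(21050)) = 5584 - (7 + 8*(5*sqrt(842))) = 5584 - (7 + 40*sqrt(842)) = 5584 + (-7 - 40*sqrt(842)) = 5577 - 40*sqrt(842)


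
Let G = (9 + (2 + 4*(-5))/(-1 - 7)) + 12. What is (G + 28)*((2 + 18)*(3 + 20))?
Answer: 23575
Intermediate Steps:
G = 93/4 (G = (9 + (2 - 20)/(-8)) + 12 = (9 - 18*(-1/8)) + 12 = (9 + 9/4) + 12 = 45/4 + 12 = 93/4 ≈ 23.250)
(G + 28)*((2 + 18)*(3 + 20)) = (93/4 + 28)*((2 + 18)*(3 + 20)) = 205*(20*23)/4 = (205/4)*460 = 23575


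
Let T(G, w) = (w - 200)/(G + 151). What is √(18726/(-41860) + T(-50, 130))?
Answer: I*√5096184228590/2113930 ≈ 1.0679*I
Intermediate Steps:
T(G, w) = (-200 + w)/(151 + G)
√(18726/(-41860) + T(-50, 130)) = √(18726/(-41860) + (-200 + 130)/(151 - 50)) = √(18726*(-1/41860) - 70/101) = √(-9363/20930 + (1/101)*(-70)) = √(-9363/20930 - 70/101) = √(-2410763/2113930) = I*√5096184228590/2113930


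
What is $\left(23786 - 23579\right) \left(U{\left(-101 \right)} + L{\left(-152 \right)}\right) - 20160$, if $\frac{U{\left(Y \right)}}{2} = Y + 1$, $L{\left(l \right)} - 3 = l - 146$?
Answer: $-122625$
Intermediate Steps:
$L{\left(l \right)} = -143 + l$ ($L{\left(l \right)} = 3 + \left(l - 146\right) = 3 + \left(-146 + l\right) = -143 + l$)
$U{\left(Y \right)} = 2 + 2 Y$ ($U{\left(Y \right)} = 2 \left(Y + 1\right) = 2 \left(1 + Y\right) = 2 + 2 Y$)
$\left(23786 - 23579\right) \left(U{\left(-101 \right)} + L{\left(-152 \right)}\right) - 20160 = \left(23786 - 23579\right) \left(\left(2 + 2 \left(-101\right)\right) - 295\right) - 20160 = 207 \left(\left(2 - 202\right) - 295\right) - 20160 = 207 \left(-200 - 295\right) - 20160 = 207 \left(-495\right) - 20160 = -102465 - 20160 = -122625$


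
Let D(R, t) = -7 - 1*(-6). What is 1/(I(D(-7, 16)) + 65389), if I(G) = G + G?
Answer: 1/65387 ≈ 1.5294e-5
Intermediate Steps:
D(R, t) = -1 (D(R, t) = -7 + 6 = -1)
I(G) = 2*G
1/(I(D(-7, 16)) + 65389) = 1/(2*(-1) + 65389) = 1/(-2 + 65389) = 1/65387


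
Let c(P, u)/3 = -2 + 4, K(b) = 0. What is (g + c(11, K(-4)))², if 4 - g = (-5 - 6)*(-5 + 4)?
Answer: 1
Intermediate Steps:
c(P, u) = 6 (c(P, u) = 3*(-2 + 4) = 3*2 = 6)
g = -7 (g = 4 - (-5 - 6)*(-5 + 4) = 4 - (-11)*(-1) = 4 - 1*11 = 4 - 11 = -7)
(g + c(11, K(-4)))² = (-7 + 6)² = (-1)² = 1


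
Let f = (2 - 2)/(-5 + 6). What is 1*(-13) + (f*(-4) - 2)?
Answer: -15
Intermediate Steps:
f = 0 (f = 0/1 = 0*1 = 0)
1*(-13) + (f*(-4) - 2) = 1*(-13) + (0*(-4) - 2) = -13 + (0 - 2) = -13 - 2 = -15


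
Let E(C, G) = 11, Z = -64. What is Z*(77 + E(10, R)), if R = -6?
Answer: -5632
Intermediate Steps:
Z*(77 + E(10, R)) = -64*(77 + 11) = -64*88 = -5632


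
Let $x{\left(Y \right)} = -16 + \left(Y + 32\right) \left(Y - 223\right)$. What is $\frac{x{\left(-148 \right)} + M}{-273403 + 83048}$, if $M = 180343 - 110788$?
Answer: $- \frac{22515}{38071} \approx -0.5914$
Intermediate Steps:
$M = 69555$
$x{\left(Y \right)} = -16 + \left(-223 + Y\right) \left(32 + Y\right)$ ($x{\left(Y \right)} = -16 + \left(32 + Y\right) \left(-223 + Y\right) = -16 + \left(-223 + Y\right) \left(32 + Y\right)$)
$\frac{x{\left(-148 \right)} + M}{-273403 + 83048} = \frac{\left(-7152 + \left(-148\right)^{2} - -28268\right) + 69555}{-273403 + 83048} = \frac{\left(-7152 + 21904 + 28268\right) + 69555}{-190355} = \left(43020 + 69555\right) \left(- \frac{1}{190355}\right) = 112575 \left(- \frac{1}{190355}\right) = - \frac{22515}{38071}$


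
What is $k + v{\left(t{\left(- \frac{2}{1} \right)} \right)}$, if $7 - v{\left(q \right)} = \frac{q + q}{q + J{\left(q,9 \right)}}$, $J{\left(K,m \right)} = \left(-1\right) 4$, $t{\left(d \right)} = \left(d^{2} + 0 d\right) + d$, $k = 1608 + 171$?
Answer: $1788$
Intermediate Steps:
$k = 1779$
$t{\left(d \right)} = d + d^{2}$ ($t{\left(d \right)} = \left(d^{2} + 0\right) + d = d^{2} + d = d + d^{2}$)
$J{\left(K,m \right)} = -4$
$v{\left(q \right)} = 7 - \frac{2 q}{-4 + q}$ ($v{\left(q \right)} = 7 - \frac{q + q}{q - 4} = 7 - \frac{2 q}{-4 + q}$)
$k + v{\left(t{\left(- \frac{2}{1} \right)} \right)} = 1779 + \frac{-28 + 5 - \frac{2}{1} \left(1 - \frac{2}{1}\right)}{-4 + - \frac{2}{1} \left(1 - \frac{2}{1}\right)} = 1779 + \frac{-28 + 5 \left(-2\right) 1 \left(1 - 2\right)}{-4 + \left(-2\right) 1 \left(1 - 2\right)} = 1779 + \frac{-28 + 5 \left(- 2 \left(1 - 2\right)\right)}{-4 - 2 \left(1 - 2\right)} = 1779 + \frac{-28 + 5 \left(\left(-2\right) \left(-1\right)\right)}{-4 - -2} = 1779 + \frac{-28 + 5 \cdot 2}{-4 + 2} = 1779 + \frac{-28 + 10}{-2} = 1779 - -9 = 1779 + 9 = 1788$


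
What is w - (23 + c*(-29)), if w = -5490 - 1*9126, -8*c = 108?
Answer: -30061/2 ≈ -15031.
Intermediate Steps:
c = -27/2 (c = -⅛*108 = -27/2 ≈ -13.500)
w = -14616 (w = -5490 - 9126 = -14616)
w - (23 + c*(-29)) = -14616 - (23 - 27/2*(-29)) = -14616 - (23 + 783/2) = -14616 - 1*829/2 = -14616 - 829/2 = -30061/2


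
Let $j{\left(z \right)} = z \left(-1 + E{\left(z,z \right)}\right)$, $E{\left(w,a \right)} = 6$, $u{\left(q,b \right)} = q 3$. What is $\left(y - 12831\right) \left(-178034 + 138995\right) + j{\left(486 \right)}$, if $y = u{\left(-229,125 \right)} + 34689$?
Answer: $-826492239$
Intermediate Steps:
$u{\left(q,b \right)} = 3 q$
$y = 34002$ ($y = 3 \left(-229\right) + 34689 = -687 + 34689 = 34002$)
$j{\left(z \right)} = 5 z$ ($j{\left(z \right)} = z \left(-1 + 6\right) = z 5 = 5 z$)
$\left(y - 12831\right) \left(-178034 + 138995\right) + j{\left(486 \right)} = \left(34002 - 12831\right) \left(-178034 + 138995\right) + 5 \cdot 486 = 21171 \left(-39039\right) + 2430 = -826494669 + 2430 = -826492239$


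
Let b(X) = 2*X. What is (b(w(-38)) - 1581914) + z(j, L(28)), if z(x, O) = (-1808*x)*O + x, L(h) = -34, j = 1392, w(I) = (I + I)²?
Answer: 84000054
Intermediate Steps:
w(I) = 4*I² (w(I) = (2*I)² = 4*I²)
z(x, O) = x - 1808*O*x (z(x, O) = -1808*O*x + x = x - 1808*O*x)
(b(w(-38)) - 1581914) + z(j, L(28)) = (2*(4*(-38)²) - 1581914) + 1392*(1 - 1808*(-34)) = (2*(4*1444) - 1581914) + 1392*(1 + 61472) = (2*5776 - 1581914) + 1392*61473 = (11552 - 1581914) + 85570416 = -1570362 + 85570416 = 84000054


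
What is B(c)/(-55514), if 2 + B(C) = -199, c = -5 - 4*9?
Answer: 201/55514 ≈ 0.0036207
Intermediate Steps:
c = -41 (c = -5 - 36 = -41)
B(C) = -201 (B(C) = -2 - 199 = -201)
B(c)/(-55514) = -201/(-55514) = -201*(-1/55514) = 201/55514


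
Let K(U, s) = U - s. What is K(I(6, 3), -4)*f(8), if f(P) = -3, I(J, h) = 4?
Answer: -24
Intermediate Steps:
K(I(6, 3), -4)*f(8) = (4 - 1*(-4))*(-3) = (4 + 4)*(-3) = 8*(-3) = -24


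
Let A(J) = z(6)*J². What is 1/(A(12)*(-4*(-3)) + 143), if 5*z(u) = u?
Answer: 5/11083 ≈ 0.00045114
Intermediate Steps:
z(u) = u/5
A(J) = 6*J²/5 (A(J) = ((⅕)*6)*J² = 6*J²/5)
1/(A(12)*(-4*(-3)) + 143) = 1/(((6/5)*12²)*(-4*(-3)) + 143) = 1/(((6/5)*144)*12 + 143) = 1/((864/5)*12 + 143) = 1/(10368/5 + 143) = 1/(11083/5) = 5/11083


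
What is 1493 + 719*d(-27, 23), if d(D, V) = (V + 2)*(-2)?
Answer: -34457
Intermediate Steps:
d(D, V) = -4 - 2*V (d(D, V) = (2 + V)*(-2) = -4 - 2*V)
1493 + 719*d(-27, 23) = 1493 + 719*(-4 - 2*23) = 1493 + 719*(-4 - 46) = 1493 + 719*(-50) = 1493 - 35950 = -34457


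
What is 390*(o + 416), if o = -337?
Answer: 30810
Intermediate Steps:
390*(o + 416) = 390*(-337 + 416) = 390*79 = 30810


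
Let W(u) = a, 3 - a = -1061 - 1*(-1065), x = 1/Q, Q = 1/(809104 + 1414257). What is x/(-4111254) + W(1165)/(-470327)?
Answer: -149386085399/276233394294 ≈ -0.54080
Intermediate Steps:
Q = 1/2223361 ≈ 4.4977e-7
x = 2223361 (x = 1/(1/2223361) = 2223361)
a = -1 (a = 3 - (-1061 - 1*(-1065)) = 3 - (-1061 + 1065) = 3 - 1*4 = 3 - 4 = -1)
W(u) = -1
x/(-4111254) + W(1165)/(-470327) = 2223361/(-4111254) - 1/(-470327) = 2223361*(-1/4111254) - 1*(-1/470327) = -317623/587322 + 1/470327 = -149386085399/276233394294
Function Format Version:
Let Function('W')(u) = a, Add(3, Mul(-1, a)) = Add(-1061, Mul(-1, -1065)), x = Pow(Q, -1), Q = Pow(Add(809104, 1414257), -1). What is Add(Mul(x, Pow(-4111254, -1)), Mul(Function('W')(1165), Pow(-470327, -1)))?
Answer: Rational(-149386085399, 276233394294) ≈ -0.54080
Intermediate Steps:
Q = Rational(1, 2223361) (Q = Pow(2223361, -1) = Rational(1, 2223361) ≈ 4.4977e-7)
x = 2223361 (x = Pow(Rational(1, 2223361), -1) = 2223361)
a = -1 (a = Add(3, Mul(-1, Add(-1061, Mul(-1, -1065)))) = Add(3, Mul(-1, Add(-1061, 1065))) = Add(3, Mul(-1, 4)) = Add(3, -4) = -1)
Function('W')(u) = -1
Add(Mul(x, Pow(-4111254, -1)), Mul(Function('W')(1165), Pow(-470327, -1))) = Add(Mul(2223361, Pow(-4111254, -1)), Mul(-1, Pow(-470327, -1))) = Add(Mul(2223361, Rational(-1, 4111254)), Mul(-1, Rational(-1, 470327))) = Add(Rational(-317623, 587322), Rational(1, 470327)) = Rational(-149386085399, 276233394294)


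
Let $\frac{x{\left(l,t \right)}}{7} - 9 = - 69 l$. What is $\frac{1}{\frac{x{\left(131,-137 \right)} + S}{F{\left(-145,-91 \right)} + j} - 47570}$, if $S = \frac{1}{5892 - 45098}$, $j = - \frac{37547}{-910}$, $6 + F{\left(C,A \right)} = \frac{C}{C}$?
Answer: $- \frac{38049423}{1876339647625} \approx -2.0279 \cdot 10^{-5}$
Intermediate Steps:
$F{\left(C,A \right)} = -5$ ($F{\left(C,A \right)} = -6 + \frac{C}{C} = -6 + 1 = -5$)
$x{\left(l,t \right)} = 63 - 483 l$ ($x{\left(l,t \right)} = 63 + 7 \left(- 69 l\right) = 63 - 483 l$)
$j = \frac{37547}{910}$ ($j = \left(-37547\right) \left(- \frac{1}{910}\right) = \frac{37547}{910} \approx 41.26$)
$S = - \frac{1}{39206}$ ($S = \frac{1}{-39206} = - \frac{1}{39206} \approx -2.5506 \cdot 10^{-5}$)
$\frac{1}{\frac{x{\left(131,-137 \right)} + S}{F{\left(-145,-91 \right)} + j} - 47570} = \frac{1}{\frac{\left(63 - 63273\right) - \frac{1}{39206}}{-5 + \frac{37547}{910}} - 47570} = \frac{1}{\frac{\left(63 - 63273\right) - \frac{1}{39206}}{\frac{32997}{910}} - 47570} = \frac{1}{\left(-63210 - \frac{1}{39206}\right) \frac{910}{32997} - 47570} = \frac{1}{\left(- \frac{2478211261}{39206}\right) \frac{910}{32997} - 47570} = \frac{1}{- \frac{66328595515}{38049423} - 47570} = \frac{1}{- \frac{1876339647625}{38049423}} = - \frac{38049423}{1876339647625}$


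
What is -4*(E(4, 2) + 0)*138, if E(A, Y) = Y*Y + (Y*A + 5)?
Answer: -9384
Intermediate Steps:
E(A, Y) = 5 + Y**2 + A*Y (E(A, Y) = Y**2 + (A*Y + 5) = Y**2 + (5 + A*Y) = 5 + Y**2 + A*Y)
-4*(E(4, 2) + 0)*138 = -4*((5 + 2**2 + 4*2) + 0)*138 = -4*((5 + 4 + 8) + 0)*138 = -4*(17 + 0)*138 = -4*17*138 = -68*138 = -9384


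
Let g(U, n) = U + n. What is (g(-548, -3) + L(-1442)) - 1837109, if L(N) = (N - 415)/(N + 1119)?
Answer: -593562323/323 ≈ -1.8377e+6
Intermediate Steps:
L(N) = (-415 + N)/(1119 + N)
(g(-548, -3) + L(-1442)) - 1837109 = ((-548 - 3) + (-415 - 1442)/(1119 - 1442)) - 1837109 = (-551 - 1857/(-323)) - 1837109 = (-551 - 1/323*(-1857)) - 1837109 = (-551 + 1857/323) - 1837109 = -176116/323 - 1837109 = -593562323/323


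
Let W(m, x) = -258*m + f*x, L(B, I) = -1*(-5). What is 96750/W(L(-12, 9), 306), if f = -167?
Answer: -16125/8732 ≈ -1.8467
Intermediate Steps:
L(B, I) = 5
W(m, x) = -258*m - 167*x
96750/W(L(-12, 9), 306) = 96750/(-258*5 - 167*306) = 96750/(-1290 - 51102) = 96750/(-52392) = 96750*(-1/52392) = -16125/8732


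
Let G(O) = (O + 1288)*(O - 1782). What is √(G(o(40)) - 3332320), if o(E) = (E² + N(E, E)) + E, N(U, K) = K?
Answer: 4*I*√227191 ≈ 1906.6*I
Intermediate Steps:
o(E) = E² + 2*E (o(E) = (E² + E) + E = (E + E²) + E = E² + 2*E)
G(O) = (-1782 + O)*(1288 + O) (G(O) = (1288 + O)*(-1782 + O) = (-1782 + O)*(1288 + O))
√(G(o(40)) - 3332320) = √((-2295216 + (40*(2 + 40))² - 19760*(2 + 40)) - 3332320) = √((-2295216 + (40*42)² - 19760*42) - 3332320) = √((-2295216 + 1680² - 494*1680) - 3332320) = √((-2295216 + 2822400 - 829920) - 3332320) = √(-302736 - 3332320) = √(-3635056) = 4*I*√227191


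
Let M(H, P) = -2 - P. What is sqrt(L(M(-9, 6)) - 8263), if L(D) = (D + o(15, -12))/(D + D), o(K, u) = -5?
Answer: I*sqrt(132195)/4 ≈ 90.897*I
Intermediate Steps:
L(D) = (-5 + D)/(2*D) (L(D) = (D - 5)/(D + D) = (-5 + D)/((2*D)) = (-5 + D)*(1/(2*D)) = (-5 + D)/(2*D))
sqrt(L(M(-9, 6)) - 8263) = sqrt((-5 + (-2 - 1*6))/(2*(-2 - 1*6)) - 8263) = sqrt((-5 + (-2 - 6))/(2*(-2 - 6)) - 8263) = sqrt((1/2)*(-5 - 8)/(-8) - 8263) = sqrt((1/2)*(-1/8)*(-13) - 8263) = sqrt(13/16 - 8263) = sqrt(-132195/16) = I*sqrt(132195)/4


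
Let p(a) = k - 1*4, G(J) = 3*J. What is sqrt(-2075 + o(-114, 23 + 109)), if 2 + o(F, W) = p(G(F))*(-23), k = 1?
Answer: 2*I*sqrt(502) ≈ 44.811*I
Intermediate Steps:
p(a) = -3 (p(a) = 1 - 1*4 = 1 - 4 = -3)
o(F, W) = 67 (o(F, W) = -2 - 3*(-23) = -2 + 69 = 67)
sqrt(-2075 + o(-114, 23 + 109)) = sqrt(-2075 + 67) = sqrt(-2008) = 2*I*sqrt(502)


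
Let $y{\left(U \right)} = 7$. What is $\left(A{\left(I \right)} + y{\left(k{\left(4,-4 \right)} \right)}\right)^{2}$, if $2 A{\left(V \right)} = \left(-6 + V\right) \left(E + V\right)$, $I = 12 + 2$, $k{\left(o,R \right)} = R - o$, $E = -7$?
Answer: $1225$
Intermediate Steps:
$I = 14$
$A{\left(V \right)} = \frac{\left(-7 + V\right) \left(-6 + V\right)}{2}$ ($A{\left(V \right)} = \frac{\left(-6 + V\right) \left(-7 + V\right)}{2} = \frac{\left(-7 + V\right) \left(-6 + V\right)}{2}$)
$\left(A{\left(I \right)} + y{\left(k{\left(4,-4 \right)} \right)}\right)^{2} = \left(\left(21 + \frac{14^{2}}{2} - 91\right) + 7\right)^{2} = \left(\left(21 + \frac{1}{2} \cdot 196 - 91\right) + 7\right)^{2} = \left(\left(21 + 98 - 91\right) + 7\right)^{2} = \left(28 + 7\right)^{2} = 35^{2} = 1225$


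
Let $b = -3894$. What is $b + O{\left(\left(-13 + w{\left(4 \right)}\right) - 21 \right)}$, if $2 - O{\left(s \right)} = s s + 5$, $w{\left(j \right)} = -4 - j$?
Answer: $-5661$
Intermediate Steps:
$O{\left(s \right)} = -3 - s^{2}$ ($O{\left(s \right)} = 2 - \left(s s + 5\right) = 2 - \left(s^{2} + 5\right) = 2 - \left(5 + s^{2}\right) = -3 - s^{2}$)
$b + O{\left(\left(-13 + w{\left(4 \right)}\right) - 21 \right)} = -3894 - \left(3 + \left(\left(-13 - 8\right) - 21\right)^{2}\right) = -3894 - \left(3 + \left(-21 - 21\right)^{2}\right) = -3894 - 1767 = -5661$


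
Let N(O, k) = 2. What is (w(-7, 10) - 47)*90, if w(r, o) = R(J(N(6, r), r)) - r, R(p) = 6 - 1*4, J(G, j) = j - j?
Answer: -3420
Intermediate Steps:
J(G, j) = 0
R(p) = 2 (R(p) = 6 - 4 = 2)
w(r, o) = 2 - r
(w(-7, 10) - 47)*90 = ((2 - 1*(-7)) - 47)*90 = ((2 + 7) - 47)*90 = (9 - 47)*90 = -38*90 = -3420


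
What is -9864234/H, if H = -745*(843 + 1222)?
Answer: 9864234/1538425 ≈ 6.4119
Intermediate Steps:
H = -1538425 (H = -745*2065 = -1538425)
-9864234/H = -9864234/(-1538425) = -9864234*(-1/1538425) = 9864234/1538425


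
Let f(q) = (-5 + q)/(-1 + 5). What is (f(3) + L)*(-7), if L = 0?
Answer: 7/2 ≈ 3.5000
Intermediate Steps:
f(q) = -5/4 + q/4 (f(q) = (-5 + q)/4 = (-5 + q)*(1/4) = -5/4 + q/4)
(f(3) + L)*(-7) = ((-5/4 + (1/4)*3) + 0)*(-7) = ((-5/4 + 3/4) + 0)*(-7) = (-1/2 + 0)*(-7) = -1/2*(-7) = 7/2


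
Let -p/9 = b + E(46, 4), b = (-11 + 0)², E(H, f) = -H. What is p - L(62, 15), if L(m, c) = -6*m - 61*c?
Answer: 612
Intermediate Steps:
b = 121 (b = (-11)² = 121)
L(m, c) = -61*c - 6*m
p = -675 (p = -9*(121 - 1*46) = -9*(121 - 46) = -9*75 = -675)
p - L(62, 15) = -675 - (-61*15 - 6*62) = -675 - (-915 - 372) = -675 - 1*(-1287) = -675 + 1287 = 612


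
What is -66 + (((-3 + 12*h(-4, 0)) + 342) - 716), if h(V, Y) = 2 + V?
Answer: -467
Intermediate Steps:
-66 + (((-3 + 12*h(-4, 0)) + 342) - 716) = -66 + (((-3 + 12*(2 - 4)) + 342) - 716) = -66 + (((-3 + 12*(-2)) + 342) - 716) = -66 + (((-3 - 24) + 342) - 716) = -66 + ((-27 + 342) - 716) = -66 + (315 - 716) = -66 - 401 = -467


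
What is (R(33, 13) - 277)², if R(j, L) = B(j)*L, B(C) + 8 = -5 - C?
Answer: 765625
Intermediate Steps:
B(C) = -13 - C (B(C) = -8 + (-5 - C) = -13 - C)
R(j, L) = L*(-13 - j) (R(j, L) = (-13 - j)*L = L*(-13 - j))
(R(33, 13) - 277)² = (-1*13*(13 + 33) - 277)² = (-1*13*46 - 277)² = (-598 - 277)² = (-875)² = 765625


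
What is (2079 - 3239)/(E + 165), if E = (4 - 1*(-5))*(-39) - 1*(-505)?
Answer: -40/11 ≈ -3.6364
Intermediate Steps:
E = 154 (E = (4 + 5)*(-39) + 505 = 9*(-39) + 505 = -351 + 505 = 154)
(2079 - 3239)/(E + 165) = (2079 - 3239)/(154 + 165) = -1160/319 = -1160*1/319 = -40/11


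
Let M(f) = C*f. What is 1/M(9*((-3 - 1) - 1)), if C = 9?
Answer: -1/405 ≈ -0.0024691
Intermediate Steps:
M(f) = 9*f
1/M(9*((-3 - 1) - 1)) = 1/(9*(9*((-3 - 1) - 1))) = 1/(9*(9*(-4 - 1))) = 1/(9*(9*(-5))) = 1/(9*(-45)) = 1/(-405) = -1/405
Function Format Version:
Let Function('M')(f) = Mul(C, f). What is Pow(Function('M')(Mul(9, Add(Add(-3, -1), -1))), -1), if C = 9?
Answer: Rational(-1, 405) ≈ -0.0024691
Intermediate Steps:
Function('M')(f) = Mul(9, f)
Pow(Function('M')(Mul(9, Add(Add(-3, -1), -1))), -1) = Pow(Mul(9, Mul(9, Add(Add(-3, -1), -1))), -1) = Pow(Mul(9, Mul(9, Add(-4, -1))), -1) = Pow(Mul(9, Mul(9, -5)), -1) = Pow(Mul(9, -45), -1) = Pow(-405, -1) = Rational(-1, 405)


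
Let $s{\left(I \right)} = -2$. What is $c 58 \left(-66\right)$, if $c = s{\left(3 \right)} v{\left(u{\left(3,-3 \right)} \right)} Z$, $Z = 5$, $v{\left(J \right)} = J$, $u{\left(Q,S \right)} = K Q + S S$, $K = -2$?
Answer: $114840$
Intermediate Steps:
$u{\left(Q,S \right)} = S^{2} - 2 Q$ ($u{\left(Q,S \right)} = - 2 Q + S S = - 2 Q + S^{2} = S^{2} - 2 Q$)
$c = -30$ ($c = - 2 \left(\left(-3\right)^{2} - 6\right) 5 = - 2 \left(9 - 6\right) 5 = \left(-2\right) 3 \cdot 5 = \left(-6\right) 5 = -30$)
$c 58 \left(-66\right) = \left(-30\right) 58 \left(-66\right) = \left(-1740\right) \left(-66\right) = 114840$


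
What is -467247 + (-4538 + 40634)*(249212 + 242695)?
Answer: 17755407825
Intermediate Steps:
-467247 + (-4538 + 40634)*(249212 + 242695) = -467247 + 36096*491907 = -467247 + 17755875072 = 17755407825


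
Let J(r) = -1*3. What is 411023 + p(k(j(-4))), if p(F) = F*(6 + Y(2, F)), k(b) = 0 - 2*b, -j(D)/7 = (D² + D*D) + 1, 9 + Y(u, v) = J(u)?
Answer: 408251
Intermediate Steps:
J(r) = -3
Y(u, v) = -12 (Y(u, v) = -9 - 3 = -12)
j(D) = -7 - 14*D² (j(D) = -7*((D² + D*D) + 1) = -7*((D² + D²) + 1) = -7*(2*D² + 1) = -7*(1 + 2*D²) = -7 - 14*D²)
k(b) = -2*b
p(F) = -6*F (p(F) = F*(6 - 12) = F*(-6) = -6*F)
411023 + p(k(j(-4))) = 411023 - (-12)*(-7 - 14*(-4)²) = 411023 - (-12)*(-7 - 14*16) = 411023 - (-12)*(-7 - 224) = 411023 - (-12)*(-231) = 411023 - 6*462 = 411023 - 2772 = 408251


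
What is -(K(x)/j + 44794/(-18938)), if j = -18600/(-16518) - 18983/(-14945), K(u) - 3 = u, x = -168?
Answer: 22163411179576/311181953277 ≈ 71.223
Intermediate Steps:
K(u) = 3 + u
j = 98589699/41143585 (j = -18600*(-1/16518) - 18983*(-1/14945) = 3100/2753 + 18983/14945 = 98589699/41143585 ≈ 2.3962)
-(K(x)/j + 44794/(-18938)) = -((3 - 168)/(98589699/41143585) + 44794/(-18938)) = -(-165*41143585/98589699 + 44794*(-1/18938)) = -(-2262897175/32863233 - 22397/9469) = -1*(-22163411179576/311181953277) = 22163411179576/311181953277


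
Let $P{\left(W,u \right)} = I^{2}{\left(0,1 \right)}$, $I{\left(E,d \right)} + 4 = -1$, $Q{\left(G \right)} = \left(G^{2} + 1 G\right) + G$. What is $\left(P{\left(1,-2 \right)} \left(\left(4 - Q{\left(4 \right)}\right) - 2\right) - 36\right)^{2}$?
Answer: $343396$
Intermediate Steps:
$Q{\left(G \right)} = G^{2} + 2 G$ ($Q{\left(G \right)} = \left(G^{2} + G\right) + G = \left(G + G^{2}\right) + G = G^{2} + 2 G$)
$I{\left(E,d \right)} = -5$ ($I{\left(E,d \right)} = -4 - 1 = -5$)
$P{\left(W,u \right)} = 25$ ($P{\left(W,u \right)} = \left(-5\right)^{2} = 25$)
$\left(P{\left(1,-2 \right)} \left(\left(4 - Q{\left(4 \right)}\right) - 2\right) - 36\right)^{2} = \left(25 \left(\left(4 - 4 \left(2 + 4\right)\right) - 2\right) - 36\right)^{2} = \left(25 \left(\left(4 - 4 \cdot 6\right) - 2\right) - 36\right)^{2} = \left(25 \left(\left(4 - 24\right) - 2\right) - 36\right)^{2} = \left(25 \left(-20 - 2\right) - 36\right)^{2} = \left(25 \left(-22\right) - 36\right)^{2} = \left(-550 - 36\right)^{2} = \left(-586\right)^{2} = 343396$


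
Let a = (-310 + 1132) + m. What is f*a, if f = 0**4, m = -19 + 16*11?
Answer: 0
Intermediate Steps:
m = 157 (m = -19 + 176 = 157)
f = 0
a = 979 (a = (-310 + 1132) + 157 = 822 + 157 = 979)
f*a = 0*979 = 0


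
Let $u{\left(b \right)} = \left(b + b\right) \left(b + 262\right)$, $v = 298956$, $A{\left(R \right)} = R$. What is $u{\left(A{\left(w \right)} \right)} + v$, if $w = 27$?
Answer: $314562$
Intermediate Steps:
$u{\left(b \right)} = 2 b \left(262 + b\right)$
$u{\left(A{\left(w \right)} \right)} + v = 2 \cdot 27 \left(262 + 27\right) + 298956 = 2 \cdot 27 \cdot 289 + 298956 = 15606 + 298956 = 314562$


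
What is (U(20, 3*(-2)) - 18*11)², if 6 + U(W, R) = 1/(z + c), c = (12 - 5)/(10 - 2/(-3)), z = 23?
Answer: 23838124816/573049 ≈ 41599.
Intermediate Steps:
c = 21/32 (c = 7/(10 - 2*(-⅓)) = 7/(10 + ⅔) = 7/(32/3) = 7*(3/32) = 21/32 ≈ 0.65625)
U(W, R) = -4510/757 (U(W, R) = -6 + 1/(23 + 21/32) = -6 + 1/(757/32) = -6 + 32/757 = -4510/757)
(U(20, 3*(-2)) - 18*11)² = (-4510/757 - 18*11)² = (-4510/757 - 198)² = (-154396/757)² = 23838124816/573049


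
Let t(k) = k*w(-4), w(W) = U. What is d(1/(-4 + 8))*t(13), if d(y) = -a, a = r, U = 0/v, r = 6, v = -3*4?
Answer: 0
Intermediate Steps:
v = -12
U = 0 (U = 0/(-12) = 0*(-1/12) = 0)
w(W) = 0
t(k) = 0 (t(k) = k*0 = 0)
a = 6
d(y) = -6 (d(y) = -1*6 = -6)
d(1/(-4 + 8))*t(13) = -6*0 = 0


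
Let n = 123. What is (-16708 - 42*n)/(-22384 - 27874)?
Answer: 10937/25129 ≈ 0.43523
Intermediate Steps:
(-16708 - 42*n)/(-22384 - 27874) = (-16708 - 42*123)/(-22384 - 27874) = (-16708 - 5166)/(-50258) = -21874*(-1/50258) = 10937/25129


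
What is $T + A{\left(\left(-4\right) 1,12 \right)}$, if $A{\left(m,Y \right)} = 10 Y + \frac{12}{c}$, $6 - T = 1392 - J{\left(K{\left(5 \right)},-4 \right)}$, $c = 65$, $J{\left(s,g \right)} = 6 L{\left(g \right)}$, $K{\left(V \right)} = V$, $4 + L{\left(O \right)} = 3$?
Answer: $- \frac{82668}{65} \approx -1271.8$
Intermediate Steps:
$L{\left(O \right)} = -1$ ($L{\left(O \right)} = -4 + 3 = -1$)
$J{\left(s,g \right)} = -6$ ($J{\left(s,g \right)} = 6 \left(-1\right) = -6$)
$T = -1392$ ($T = 6 - \left(1392 - -6\right) = 6 - \left(1392 + 6\right) = 6 - 1398 = -1392$)
$A{\left(m,Y \right)} = \frac{12}{65} + 10 Y$ ($A{\left(m,Y \right)} = 10 Y + \frac{12}{65} = \frac{12}{65} + 10 Y$)
$T + A{\left(\left(-4\right) 1,12 \right)} = -1392 + \left(\frac{12}{65} + 10 \cdot 12\right) = -1392 + \left(\frac{12}{65} + 120\right) = -1392 + \frac{7812}{65} = - \frac{82668}{65}$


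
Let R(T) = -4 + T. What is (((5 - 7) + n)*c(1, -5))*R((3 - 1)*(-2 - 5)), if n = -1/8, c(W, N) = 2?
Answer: 153/2 ≈ 76.500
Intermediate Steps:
n = -⅛ (n = -1*⅛ = -⅛ ≈ -0.12500)
(((5 - 7) + n)*c(1, -5))*R((3 - 1)*(-2 - 5)) = (((5 - 7) - ⅛)*2)*(-4 + (3 - 1)*(-2 - 5)) = ((-2 - ⅛)*2)*(-4 + 2*(-7)) = (-17/8*2)*(-4 - 14) = -17/4*(-18) = 153/2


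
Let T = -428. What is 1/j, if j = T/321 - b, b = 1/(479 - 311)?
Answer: -56/75 ≈ -0.74667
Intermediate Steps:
b = 1/168 ≈ 0.0059524
j = -75/56 (j = -428/321 - 1*1/168 = -428*1/321 - 1/168 = -4/3 - 1/168 = -75/56 ≈ -1.3393)
1/j = 1/(-75/56) = -56/75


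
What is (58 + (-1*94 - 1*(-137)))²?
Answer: 10201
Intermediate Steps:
(58 + (-1*94 - 1*(-137)))² = (58 + (-94 + 137))² = (58 + 43)² = 101² = 10201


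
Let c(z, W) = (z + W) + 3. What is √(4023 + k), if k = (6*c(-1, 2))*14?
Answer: √4359 ≈ 66.023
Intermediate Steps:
c(z, W) = 3 + W + z (c(z, W) = (W + z) + 3 = 3 + W + z)
k = 336 (k = (6*(3 + 2 - 1))*14 = (6*4)*14 = 24*14 = 336)
√(4023 + k) = √(4023 + 336) = √4359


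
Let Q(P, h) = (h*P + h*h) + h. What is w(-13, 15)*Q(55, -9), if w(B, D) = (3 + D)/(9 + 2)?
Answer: -7614/11 ≈ -692.18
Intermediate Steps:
Q(P, h) = h + h² + P*h (Q(P, h) = (P*h + h²) + h = (h² + P*h) + h = h + h² + P*h)
w(B, D) = 3/11 + D/11 (w(B, D) = (3 + D)/11 = (3 + D)*(1/11) = 3/11 + D/11)
w(-13, 15)*Q(55, -9) = (3/11 + (1/11)*15)*(-9*(1 + 55 - 9)) = (3/11 + 15/11)*(-9*47) = (18/11)*(-423) = -7614/11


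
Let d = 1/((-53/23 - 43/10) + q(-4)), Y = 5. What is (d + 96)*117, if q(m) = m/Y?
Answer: 1469322/131 ≈ 11216.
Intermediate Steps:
q(m) = m/5
d = -230/1703 (d = 1/((-53/23 - 43/10) + (⅕)*(-4)) = 1/((-53*1/23 - 43*⅒) - ⅘) = 1/((-53/23 - 43/10) - ⅘) = 1/(-1519/230 - ⅘) = 1/(-1703/230) = -230/1703 ≈ -0.13506)
(d + 96)*117 = (-230/1703 + 96)*117 = (163258/1703)*117 = 1469322/131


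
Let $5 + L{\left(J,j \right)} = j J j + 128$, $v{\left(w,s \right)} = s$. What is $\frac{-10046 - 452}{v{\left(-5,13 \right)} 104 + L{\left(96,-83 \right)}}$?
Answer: $- \frac{10498}{662819} \approx -0.015838$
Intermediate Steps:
$L{\left(J,j \right)} = 123 + J j^{2}$ ($L{\left(J,j \right)} = -5 + \left(j J j + 128\right) = -5 + \left(J j j + 128\right) = -5 + \left(J j^{2} + 128\right) = -5 + \left(128 + J j^{2}\right) = 123 + J j^{2}$)
$\frac{-10046 - 452}{v{\left(-5,13 \right)} 104 + L{\left(96,-83 \right)}} = \frac{-10046 - 452}{13 \cdot 104 + \left(123 + 96 \left(-83\right)^{2}\right)} = - \frac{10498}{1352 + \left(123 + 96 \cdot 6889\right)} = - \frac{10498}{1352 + \left(123 + 661344\right)} = - \frac{10498}{1352 + 661467} = - \frac{10498}{662819}$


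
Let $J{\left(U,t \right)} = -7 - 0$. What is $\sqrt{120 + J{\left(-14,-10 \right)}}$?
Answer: $\sqrt{113} \approx 10.63$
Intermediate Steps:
$J{\left(U,t \right)} = -7$ ($J{\left(U,t \right)} = -7 + 0 = -7$)
$\sqrt{120 + J{\left(-14,-10 \right)}} = \sqrt{120 - 7} = \sqrt{113}$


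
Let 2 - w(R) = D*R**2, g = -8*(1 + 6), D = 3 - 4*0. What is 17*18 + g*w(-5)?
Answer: 4394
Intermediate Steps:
D = 3 (D = 3 + 0 = 3)
g = -56 (g = -8*7 = -56)
w(R) = 2 - 3*R**2
17*18 + g*w(-5) = 17*18 - 56*(2 - 3*(-5)**2) = 306 - 56*(2 - 3*25) = 306 - 56*(2 - 75) = 306 - 56*(-73) = 306 + 4088 = 4394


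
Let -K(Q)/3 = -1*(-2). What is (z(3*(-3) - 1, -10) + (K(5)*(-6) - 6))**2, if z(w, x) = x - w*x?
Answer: 6400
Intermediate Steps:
K(Q) = -6 (K(Q) = -(-3)*(-2) = -3*2 = -6)
z(w, x) = x - w*x
(z(3*(-3) - 1, -10) + (K(5)*(-6) - 6))**2 = (-10*(1 - (3*(-3) - 1)) + (-6*(-6) - 6))**2 = (-10*(1 - (-9 - 1)) + (36 - 6))**2 = (-10*(1 - 1*(-10)) + 30)**2 = (-10*(1 + 10) + 30)**2 = (-10*11 + 30)**2 = (-110 + 30)**2 = (-80)**2 = 6400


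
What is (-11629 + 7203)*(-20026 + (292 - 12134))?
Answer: 141047768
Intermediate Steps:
(-11629 + 7203)*(-20026 + (292 - 12134)) = -4426*(-20026 - 11842) = -4426*(-31868) = 141047768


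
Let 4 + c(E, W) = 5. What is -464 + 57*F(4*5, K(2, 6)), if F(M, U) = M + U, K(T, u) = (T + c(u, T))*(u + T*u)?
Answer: 3754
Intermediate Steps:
c(E, W) = 1 (c(E, W) = -4 + 5 = 1)
K(T, u) = (1 + T)*(u + T*u) (K(T, u) = (T + 1)*(u + T*u) = (1 + T)*(u + T*u))
-464 + 57*F(4*5, K(2, 6)) = -464 + 57*(4*5 + 6*(1 + 2² + 2*2)) = -464 + 57*(20 + 6*(1 + 4 + 4)) = -464 + 57*(20 + 6*9) = -464 + 57*(20 + 54) = -464 + 57*74 = -464 + 4218 = 3754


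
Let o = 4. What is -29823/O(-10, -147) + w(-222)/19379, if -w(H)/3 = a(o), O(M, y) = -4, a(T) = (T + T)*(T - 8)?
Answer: 577940301/77516 ≈ 7455.8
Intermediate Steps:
a(T) = 2*T*(-8 + T) (a(T) = (2*T)*(-8 + T) = 2*T*(-8 + T))
w(H) = 96 (w(H) = -6*4*(-8 + 4) = -6*4*(-4) = -3*(-32) = 96)
-29823/O(-10, -147) + w(-222)/19379 = -29823/(-4) + 96/19379 = -29823*(-1/4) + 96*(1/19379) = 29823/4 + 96/19379 = 577940301/77516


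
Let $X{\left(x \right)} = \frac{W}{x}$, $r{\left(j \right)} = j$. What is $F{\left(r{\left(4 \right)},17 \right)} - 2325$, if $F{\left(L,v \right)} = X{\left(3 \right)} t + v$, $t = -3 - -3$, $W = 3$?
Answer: $-2308$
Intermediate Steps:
$t = 0$ ($t = -3 + 3 = 0$)
$X{\left(x \right)} = \frac{3}{x}$
$F{\left(L,v \right)} = v$ ($F{\left(L,v \right)} = \frac{3}{3} \cdot 0 + v = 3 \cdot \frac{1}{3} \cdot 0 + v = 1 \cdot 0 + v = 0 + v = v$)
$F{\left(r{\left(4 \right)},17 \right)} - 2325 = 17 - 2325 = -2308$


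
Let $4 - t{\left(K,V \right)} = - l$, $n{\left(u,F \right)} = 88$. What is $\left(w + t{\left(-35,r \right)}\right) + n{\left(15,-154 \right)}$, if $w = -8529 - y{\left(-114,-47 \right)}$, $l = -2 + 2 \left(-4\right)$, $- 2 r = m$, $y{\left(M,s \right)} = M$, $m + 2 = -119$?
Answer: $-8333$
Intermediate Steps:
$m = -121$ ($m = -2 - 119 = -121$)
$r = \frac{121}{2}$ ($r = \left(- \frac{1}{2}\right) \left(-121\right) = \frac{121}{2} \approx 60.5$)
$l = -10$ ($l = -2 - 8 = -10$)
$t{\left(K,V \right)} = -6$ ($t{\left(K,V \right)} = 4 - \left(-1\right) \left(-10\right) = 4 - 10 = -6$)
$w = -8415$ ($w = -8529 - -114 = -8529 + 114 = -8415$)
$\left(w + t{\left(-35,r \right)}\right) + n{\left(15,-154 \right)} = \left(-8415 - 6\right) + 88 = -8421 + 88 = -8333$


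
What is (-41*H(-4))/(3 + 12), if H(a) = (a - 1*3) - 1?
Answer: 328/15 ≈ 21.867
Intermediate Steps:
H(a) = -4 + a (H(a) = (a - 3) - 1 = (-3 + a) - 1 = -4 + a)
(-41*H(-4))/(3 + 12) = (-41*(-4 - 4))/(3 + 12) = -41*(-8)/15 = 328*(1/15) = 328/15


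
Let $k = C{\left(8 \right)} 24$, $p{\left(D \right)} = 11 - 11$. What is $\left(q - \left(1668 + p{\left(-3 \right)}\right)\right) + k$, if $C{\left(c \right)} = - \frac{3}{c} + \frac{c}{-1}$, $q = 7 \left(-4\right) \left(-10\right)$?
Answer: $-1589$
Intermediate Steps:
$q = 280$ ($q = \left(-28\right) \left(-10\right) = 280$)
$C{\left(c \right)} = - c - \frac{3}{c}$ ($C{\left(c \right)} = - \frac{3}{c} + c \left(-1\right) = - \frac{3}{c} - c = - c - \frac{3}{c}$)
$p{\left(D \right)} = 0$
$k = -201$ ($k = \left(\left(-1\right) 8 - \frac{3}{8}\right) 24 = \left(-8 - \frac{3}{8}\right) 24 = \left(- \frac{67}{8}\right) 24 = -201$)
$\left(q - \left(1668 + p{\left(-3 \right)}\right)\right) + k = \left(280 - 1668\right) - 201 = -1388 - 201 = -1589$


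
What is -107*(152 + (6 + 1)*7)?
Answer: -21507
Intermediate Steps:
-107*(152 + (6 + 1)*7) = -107*(152 + 7*7) = -107*(152 + 49) = -107*201 = -21507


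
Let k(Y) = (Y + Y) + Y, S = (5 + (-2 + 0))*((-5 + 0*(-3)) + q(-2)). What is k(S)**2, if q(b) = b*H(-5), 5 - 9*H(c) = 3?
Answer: 2401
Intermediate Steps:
H(c) = 2/9 (H(c) = 5/9 - 1/9*3 = 5/9 - 1/3 = 2/9)
q(b) = 2*b/9 (q(b) = b*(2/9) = 2*b/9)
S = -49/3 (S = (5 + (-2 + 0))*((-5 + 0*(-3)) + (2/9)*(-2)) = (5 - 2)*((-5 + 0) - 4/9) = 3*(-5 - 4/9) = 3*(-49/9) = -49/3 ≈ -16.333)
k(Y) = 3*Y (k(Y) = 2*Y + Y = 3*Y)
k(S)**2 = (3*(-49/3))**2 = (-49)**2 = 2401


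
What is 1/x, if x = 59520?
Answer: 1/59520 ≈ 1.6801e-5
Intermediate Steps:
1/x = 1/59520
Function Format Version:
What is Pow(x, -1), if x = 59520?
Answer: Rational(1, 59520) ≈ 1.6801e-5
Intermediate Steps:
Pow(x, -1) = Pow(59520, -1) = Rational(1, 59520)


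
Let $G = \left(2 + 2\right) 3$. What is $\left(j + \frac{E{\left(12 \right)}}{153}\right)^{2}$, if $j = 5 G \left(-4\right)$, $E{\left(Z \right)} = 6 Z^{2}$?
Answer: $\frac{15872256}{289} \approx 54921.0$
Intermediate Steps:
$G = 12$ ($G = 4 \cdot 3 = 12$)
$j = -240$ ($j = 5 \cdot 12 \left(-4\right) = 60 \left(-4\right) = -240$)
$\left(j + \frac{E{\left(12 \right)}}{153}\right)^{2} = \left(-240 + \frac{6 \cdot 12^{2}}{153}\right)^{2} = \left(-240 + 6 \cdot 144 \cdot \frac{1}{153}\right)^{2} = \left(-240 + 864 \cdot \frac{1}{153}\right)^{2} = \left(-240 + \frac{96}{17}\right)^{2} = \left(- \frac{3984}{17}\right)^{2} = \frac{15872256}{289}$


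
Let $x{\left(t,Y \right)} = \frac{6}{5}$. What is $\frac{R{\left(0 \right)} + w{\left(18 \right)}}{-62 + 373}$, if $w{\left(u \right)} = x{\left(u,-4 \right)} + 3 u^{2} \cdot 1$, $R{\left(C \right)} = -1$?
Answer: $\frac{4861}{1555} \approx 3.126$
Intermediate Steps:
$x{\left(t,Y \right)} = \frac{6}{5}$ ($x{\left(t,Y \right)} = 6 \cdot \frac{1}{5} = \frac{6}{5}$)
$w{\left(u \right)} = \frac{6}{5} + 3 u^{2}$ ($w{\left(u \right)} = \frac{6}{5} + 3 u^{2} \cdot 1 = \frac{6}{5} + 3 u^{2}$)
$\frac{R{\left(0 \right)} + w{\left(18 \right)}}{-62 + 373} = \frac{-1 + \left(\frac{6}{5} + 3 \cdot 18^{2}\right)}{-62 + 373} = \frac{-1 + \left(\frac{6}{5} + 3 \cdot 324\right)}{311} = \left(-1 + \left(\frac{6}{5} + 972\right)\right) \frac{1}{311} = \left(-1 + \frac{4866}{5}\right) \frac{1}{311} = \frac{4861}{5} \cdot \frac{1}{311} = \frac{4861}{1555}$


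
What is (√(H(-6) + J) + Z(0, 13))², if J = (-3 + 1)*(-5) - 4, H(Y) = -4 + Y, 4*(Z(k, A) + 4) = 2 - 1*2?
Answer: 12 - 16*I ≈ 12.0 - 16.0*I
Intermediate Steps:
Z(k, A) = -4 (Z(k, A) = -4 + (2 - 1*2)/4 = -4 + (2 - 2)/4 = -4 + (¼)*0 = -4 + 0 = -4)
J = 6 (J = -2*(-5) - 4 = 10 - 4 = 6)
(√(H(-6) + J) + Z(0, 13))² = (√((-4 - 6) + 6) - 4)² = (√(-10 + 6) - 4)² = (√(-4) - 4)² = (2*I - 4)² = (-4 + 2*I)²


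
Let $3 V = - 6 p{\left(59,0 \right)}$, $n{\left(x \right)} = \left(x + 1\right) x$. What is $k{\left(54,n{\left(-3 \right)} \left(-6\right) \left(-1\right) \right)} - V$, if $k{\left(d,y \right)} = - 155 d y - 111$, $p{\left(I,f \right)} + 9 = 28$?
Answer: $-301393$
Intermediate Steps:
$n{\left(x \right)} = x \left(1 + x\right)$ ($n{\left(x \right)} = \left(1 + x\right) x = x \left(1 + x\right)$)
$p{\left(I,f \right)} = 19$ ($p{\left(I,f \right)} = -9 + 28 = 19$)
$V = -38$ ($V = \frac{\left(-6\right) 19}{3} = \frac{1}{3} \left(-114\right) = -38$)
$k{\left(d,y \right)} = -111 - 155 d y$ ($k{\left(d,y \right)} = - 155 d y - 111 = -111 - 155 d y$)
$k{\left(54,n{\left(-3 \right)} \left(-6\right) \left(-1\right) \right)} - V = \left(-111 - 8370 - 3 \left(1 - 3\right) \left(-6\right) \left(-1\right)\right) - -38 = \left(-111 - 8370 \left(-3\right) \left(-2\right) \left(-6\right) \left(-1\right)\right) + 38 = \left(-111 - 8370 \cdot 6 \left(-6\right) \left(-1\right)\right) + 38 = \left(-111 - 8370 \left(\left(-36\right) \left(-1\right)\right)\right) + 38 = \left(-111 - 8370 \cdot 36\right) + 38 = \left(-111 - 301320\right) + 38 = -301431 + 38 = -301393$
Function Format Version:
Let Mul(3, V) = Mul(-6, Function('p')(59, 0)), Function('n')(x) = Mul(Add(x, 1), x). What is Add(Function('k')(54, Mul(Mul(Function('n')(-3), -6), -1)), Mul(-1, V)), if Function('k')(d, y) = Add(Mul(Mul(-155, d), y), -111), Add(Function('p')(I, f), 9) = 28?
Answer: -301393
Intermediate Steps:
Function('n')(x) = Mul(x, Add(1, x)) (Function('n')(x) = Mul(Add(1, x), x) = Mul(x, Add(1, x)))
Function('p')(I, f) = 19 (Function('p')(I, f) = Add(-9, 28) = 19)
V = -38 (V = Mul(Rational(1, 3), Mul(-6, 19)) = Mul(Rational(1, 3), -114) = -38)
Function('k')(d, y) = Add(-111, Mul(-155, d, y)) (Function('k')(d, y) = Add(Mul(-155, d, y), -111) = Add(-111, Mul(-155, d, y)))
Add(Function('k')(54, Mul(Mul(Function('n')(-3), -6), -1)), Mul(-1, V)) = Add(Add(-111, Mul(-155, 54, Mul(Mul(Mul(-3, Add(1, -3)), -6), -1))), Mul(-1, -38)) = Add(Add(-111, Mul(-155, 54, Mul(Mul(Mul(-3, -2), -6), -1))), 38) = Add(Add(-111, Mul(-155, 54, Mul(Mul(6, -6), -1))), 38) = Add(Add(-111, Mul(-155, 54, Mul(-36, -1))), 38) = Add(Add(-111, Mul(-155, 54, 36)), 38) = Add(Add(-111, -301320), 38) = Add(-301431, 38) = -301393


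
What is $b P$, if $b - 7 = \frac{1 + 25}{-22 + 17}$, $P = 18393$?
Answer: $\frac{165537}{5} \approx 33107.0$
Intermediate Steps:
$b = \frac{9}{5}$ ($b = 7 + \frac{1 + 25}{-22 + 17} = 7 + \frac{26}{-5} = 7 + 26 \left(- \frac{1}{5}\right) = 7 - \frac{26}{5} = \frac{9}{5} \approx 1.8$)
$b P = \frac{9}{5} \cdot 18393 = \frac{165537}{5}$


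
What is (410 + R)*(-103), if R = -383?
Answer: -2781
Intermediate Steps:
(410 + R)*(-103) = (410 - 383)*(-103) = 27*(-103) = -2781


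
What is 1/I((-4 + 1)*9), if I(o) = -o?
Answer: 1/27 ≈ 0.037037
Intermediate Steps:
1/I((-4 + 1)*9) = 1/(-(-4 + 1)*9) = 1/(-(-3)*9) = 1/(-1*(-27)) = 1/27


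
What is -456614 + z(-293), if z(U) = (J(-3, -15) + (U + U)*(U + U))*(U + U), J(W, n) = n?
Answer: -201677880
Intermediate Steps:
z(U) = 2*U*(-15 + 4*U²) (z(U) = (-15 + (U + U)*(U + U))*(U + U) = (-15 + (2*U)*(2*U))*(2*U) = (-15 + 4*U²)*(2*U) = 2*U*(-15 + 4*U²))
-456614 + z(-293) = -456614 + (-30*(-293) + 8*(-293)³) = -456614 + (8790 + 8*(-25153757)) = -456614 + (8790 - 201230056) = -456614 - 201221266 = -201677880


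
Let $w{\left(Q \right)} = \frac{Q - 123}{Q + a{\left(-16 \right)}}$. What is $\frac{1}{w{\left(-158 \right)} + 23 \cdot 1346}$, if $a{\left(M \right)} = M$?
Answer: $\frac{174}{5386973} \approx 3.23 \cdot 10^{-5}$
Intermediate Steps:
$w{\left(Q \right)} = \frac{-123 + Q}{-16 + Q}$ ($w{\left(Q \right)} = \frac{Q - 123}{Q - 16} = \frac{-123 + Q}{-16 + Q}$)
$\frac{1}{w{\left(-158 \right)} + 23 \cdot 1346} = \frac{1}{\frac{-123 - 158}{-16 - 158} + 23 \cdot 1346} = \frac{1}{\frac{1}{-174} \left(-281\right) + 30958} = \frac{1}{\left(- \frac{1}{174}\right) \left(-281\right) + 30958} = \frac{1}{\frac{281}{174} + 30958} = \frac{1}{\frac{5386973}{174}} = \frac{174}{5386973}$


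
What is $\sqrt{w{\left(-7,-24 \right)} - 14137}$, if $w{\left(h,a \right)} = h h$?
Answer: $2 i \sqrt{3522} \approx 118.69 i$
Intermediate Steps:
$w{\left(h,a \right)} = h^{2}$
$\sqrt{w{\left(-7,-24 \right)} - 14137} = \sqrt{\left(-7\right)^{2} - 14137} = \sqrt{49 - 14137} = \sqrt{-14088} = 2 i \sqrt{3522}$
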